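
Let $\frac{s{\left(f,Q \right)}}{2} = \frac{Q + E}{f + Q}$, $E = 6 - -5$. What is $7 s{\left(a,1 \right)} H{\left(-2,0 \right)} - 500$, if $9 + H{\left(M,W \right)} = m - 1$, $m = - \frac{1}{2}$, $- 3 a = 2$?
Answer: $-5792$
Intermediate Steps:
$a = - \frac{2}{3}$ ($a = \left(- \frac{1}{3}\right) 2 = - \frac{2}{3} \approx -0.66667$)
$m = - \frac{1}{2}$ ($m = \left(-1\right) \frac{1}{2} = - \frac{1}{2} \approx -0.5$)
$E = 11$ ($E = 6 + 5 = 11$)
$s{\left(f,Q \right)} = \frac{2 \left(11 + Q\right)}{Q + f}$ ($s{\left(f,Q \right)} = 2 \frac{Q + 11}{f + Q} = 2 \frac{11 + Q}{Q + f} = \frac{2 \left(11 + Q\right)}{Q + f}$)
$H{\left(M,W \right)} = - \frac{21}{2}$ ($H{\left(M,W \right)} = -9 - \frac{3}{2} = - \frac{21}{2}$)
$7 s{\left(a,1 \right)} H{\left(-2,0 \right)} - 500 = 7 \frac{2 \left(11 + 1\right)}{1 - \frac{2}{3}} \left(- \frac{21}{2}\right) - 500 = 7 \cdot 2 \frac{1}{\frac{1}{3}} \cdot 12 \left(- \frac{21}{2}\right) - 500 = 7 \cdot 2 \cdot 3 \cdot 12 \left(- \frac{21}{2}\right) - 500 = 7 \cdot 72 \left(- \frac{21}{2}\right) - 500 = 504 \left(- \frac{21}{2}\right) - 500 = -5292 - 500 = -5792$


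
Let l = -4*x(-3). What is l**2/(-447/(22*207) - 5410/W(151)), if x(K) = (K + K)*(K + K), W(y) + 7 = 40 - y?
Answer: 1857157632/4097399 ≈ 453.25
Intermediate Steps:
W(y) = 33 - y (W(y) = -7 + (40 - y) = 33 - y)
x(K) = 4*K**2 (x(K) = (2*K)*(2*K) = 4*K**2)
l = -144 (l = -16*(-3)**2 = -16*9 = -4*36 = -144)
l**2/(-447/(22*207) - 5410/W(151)) = (-144)**2/(-447/(22*207) - 5410/(33 - 1*151)) = 20736/(-447/4554 - 5410/(33 - 151)) = 20736/(-447*1/4554 - 5410/(-118)) = 20736/(-149/1518 - 5410*(-1/118)) = 20736/(-149/1518 + 2705/59) = 20736/(4097399/89562) = 20736*(89562/4097399) = 1857157632/4097399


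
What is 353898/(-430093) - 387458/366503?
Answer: -296347652288/157630374779 ≈ -1.8800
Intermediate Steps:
353898/(-430093) - 387458/366503 = 353898*(-1/430093) - 387458*1/366503 = -353898/430093 - 387458/366503 = -296347652288/157630374779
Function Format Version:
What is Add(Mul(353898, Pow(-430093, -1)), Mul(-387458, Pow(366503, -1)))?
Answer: Rational(-296347652288, 157630374779) ≈ -1.8800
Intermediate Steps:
Add(Mul(353898, Pow(-430093, -1)), Mul(-387458, Pow(366503, -1))) = Add(Mul(353898, Rational(-1, 430093)), Mul(-387458, Rational(1, 366503))) = Add(Rational(-353898, 430093), Rational(-387458, 366503)) = Rational(-296347652288, 157630374779)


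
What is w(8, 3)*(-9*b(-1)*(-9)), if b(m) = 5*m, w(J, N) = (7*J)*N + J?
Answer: -71280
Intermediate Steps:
w(J, N) = J + 7*J*N (w(J, N) = 7*J*N + J = J + 7*J*N)
w(8, 3)*(-9*b(-1)*(-9)) = (8*(1 + 7*3))*(-45*(-1)*(-9)) = (8*(1 + 21))*(-9*(-5)*(-9)) = (8*22)*(45*(-9)) = 176*(-405) = -71280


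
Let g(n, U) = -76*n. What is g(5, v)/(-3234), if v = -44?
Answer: 190/1617 ≈ 0.11750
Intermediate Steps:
g(5, v)/(-3234) = -76*5/(-3234) = -380*(-1/3234) = 190/1617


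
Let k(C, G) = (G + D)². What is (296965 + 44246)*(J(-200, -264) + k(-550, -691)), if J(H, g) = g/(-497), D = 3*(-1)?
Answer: 81676822174116/497 ≈ 1.6434e+11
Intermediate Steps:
D = -3
k(C, G) = (-3 + G)² (k(C, G) = (G - 3)² = (-3 + G)²)
J(H, g) = -g/497 (J(H, g) = g*(-1/497) = -g/497)
(296965 + 44246)*(J(-200, -264) + k(-550, -691)) = (296965 + 44246)*(-1/497*(-264) + (-3 - 691)²) = 341211*(264/497 + (-694)²) = 341211*(264/497 + 481636) = 341211*(239373356/497) = 81676822174116/497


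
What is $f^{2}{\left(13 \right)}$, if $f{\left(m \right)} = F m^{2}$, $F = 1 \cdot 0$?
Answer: $0$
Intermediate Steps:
$F = 0$
$f{\left(m \right)} = 0$ ($f{\left(m \right)} = 0 m^{2} = 0$)
$f^{2}{\left(13 \right)} = 0^{2} = 0$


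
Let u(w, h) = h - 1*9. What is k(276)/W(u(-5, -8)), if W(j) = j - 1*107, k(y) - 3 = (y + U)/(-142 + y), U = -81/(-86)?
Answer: -58389/1428976 ≈ -0.040861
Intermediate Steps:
U = 81/86 (U = -81*(-1/86) = 81/86 ≈ 0.94186)
u(w, h) = -9 + h (u(w, h) = h - 9 = -9 + h)
k(y) = 3 + (81/86 + y)/(-142 + y) (k(y) = 3 + (y + 81/86)/(-142 + y) = 3 + (81/86 + y)/(-142 + y))
W(j) = -107 + j (W(j) = j - 107 = -107 + j)
k(276)/W(u(-5, -8)) = ((-36555 + 344*276)/(86*(-142 + 276)))/(-107 + (-9 - 8)) = ((1/86)*(-36555 + 94944)/134)/(-107 - 17) = ((1/86)*(1/134)*58389)/(-124) = (58389/11524)*(-1/124) = -58389/1428976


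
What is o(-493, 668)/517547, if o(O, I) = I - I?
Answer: 0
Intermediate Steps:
o(O, I) = 0
o(-493, 668)/517547 = 0/517547 = 0*(1/517547) = 0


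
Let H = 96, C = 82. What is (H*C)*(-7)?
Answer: -55104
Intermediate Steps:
(H*C)*(-7) = (96*82)*(-7) = 7872*(-7) = -55104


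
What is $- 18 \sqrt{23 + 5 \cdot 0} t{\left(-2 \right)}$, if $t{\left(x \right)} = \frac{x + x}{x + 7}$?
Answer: $\frac{72 \sqrt{23}}{5} \approx 69.06$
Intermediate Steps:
$t{\left(x \right)} = \frac{2 x}{7 + x}$
$- 18 \sqrt{23 + 5 \cdot 0} t{\left(-2 \right)} = - 18 \sqrt{23 + 5 \cdot 0} \cdot 2 \left(-2\right) \frac{1}{7 - 2} = - 18 \sqrt{23 + 0} \cdot 2 \left(-2\right) \frac{1}{5} = - 18 \sqrt{23} \cdot 2 \left(-2\right) \frac{1}{5} = - 18 \sqrt{23} \left(- \frac{4}{5}\right) = \frac{72 \sqrt{23}}{5}$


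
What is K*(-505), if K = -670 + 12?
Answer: 332290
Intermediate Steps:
K = -658
K*(-505) = -658*(-505) = 332290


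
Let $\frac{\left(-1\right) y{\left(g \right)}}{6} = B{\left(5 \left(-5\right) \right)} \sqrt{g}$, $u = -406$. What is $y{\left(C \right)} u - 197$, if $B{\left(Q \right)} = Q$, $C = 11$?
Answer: $-197 - 60900 \sqrt{11} \approx -2.0218 \cdot 10^{5}$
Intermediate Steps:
$y{\left(g \right)} = 150 \sqrt{g}$ ($y{\left(g \right)} = - 6 \cdot 5 \left(-5\right) \sqrt{g} = - 6 \left(- 25 \sqrt{g}\right) = 150 \sqrt{g}$)
$y{\left(C \right)} u - 197 = 150 \sqrt{11} \left(-406\right) - 197 = - 60900 \sqrt{11} - 197 = -197 - 60900 \sqrt{11}$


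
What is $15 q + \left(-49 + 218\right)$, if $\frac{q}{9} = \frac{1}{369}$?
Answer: $\frac{6944}{41} \approx 169.37$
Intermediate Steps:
$q = \frac{1}{41}$ ($q = \frac{9}{369} = 9 \cdot \frac{1}{369} = \frac{1}{41} \approx 0.02439$)
$15 q + \left(-49 + 218\right) = 15 \cdot \frac{1}{41} + \left(-49 + 218\right) = \frac{15}{41} + 169 = \frac{6944}{41}$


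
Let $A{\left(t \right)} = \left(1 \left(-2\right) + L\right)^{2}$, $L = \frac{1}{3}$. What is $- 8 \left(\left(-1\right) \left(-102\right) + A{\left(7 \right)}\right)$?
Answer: $- \frac{7544}{9} \approx -838.22$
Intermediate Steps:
$L = \frac{1}{3} \approx 0.33333$
$A{\left(t \right)} = \frac{25}{9}$ ($A{\left(t \right)} = \left(1 \left(-2\right) + \frac{1}{3}\right)^{2} = \left(-2 + \frac{1}{3}\right)^{2} = \left(- \frac{5}{3}\right)^{2} = \frac{25}{9}$)
$- 8 \left(\left(-1\right) \left(-102\right) + A{\left(7 \right)}\right) = - 8 \left(\left(-1\right) \left(-102\right) + \frac{25}{9}\right) = - 8 \left(102 + \frac{25}{9}\right) = \left(-8\right) \frac{943}{9} = - \frac{7544}{9}$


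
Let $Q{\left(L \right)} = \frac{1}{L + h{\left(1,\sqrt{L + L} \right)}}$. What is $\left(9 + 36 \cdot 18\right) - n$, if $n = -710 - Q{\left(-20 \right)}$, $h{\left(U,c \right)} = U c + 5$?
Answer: $\frac{72448}{53} - \frac{2 i \sqrt{10}}{265} \approx 1366.9 - 0.023866 i$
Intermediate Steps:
$h{\left(U,c \right)} = 5 + U c$
$Q{\left(L \right)} = \frac{1}{5 + L + \sqrt{2} \sqrt{L}}$ ($Q{\left(L \right)} = \frac{1}{L + \left(5 + 1 \sqrt{L + L}\right)} = \frac{1}{L + \left(5 + 1 \sqrt{2 L}\right)} = \frac{1}{L + \left(5 + 1 \sqrt{2} \sqrt{L}\right)} = \frac{1}{L + \left(5 + \sqrt{2} \sqrt{L}\right)} = \frac{1}{5 + L + \sqrt{2} \sqrt{L}}$)
$n = -710 - \frac{1}{-15 + 2 i \sqrt{10}}$ ($n = -710 - \frac{1}{5 - 20 + \sqrt{2} \sqrt{-20}} = -710 - \frac{1}{5 - 20 + \sqrt{2} \cdot 2 i \sqrt{5}} = -710 - \frac{1}{5 - 20 + 2 i \sqrt{10}} = -710 - \frac{1}{-15 + 2 i \sqrt{10}} \approx -709.94 + 0.023866 i$)
$\left(9 + 36 \cdot 18\right) - n = \left(9 + 36 \cdot 18\right) - \left(- \frac{37627}{53} + \frac{2 i \sqrt{10}}{265}\right) = \left(9 + 648\right) + \left(\frac{37627}{53} - \frac{2 i \sqrt{10}}{265}\right) = 657 + \left(\frac{37627}{53} - \frac{2 i \sqrt{10}}{265}\right) = \frac{72448}{53} - \frac{2 i \sqrt{10}}{265}$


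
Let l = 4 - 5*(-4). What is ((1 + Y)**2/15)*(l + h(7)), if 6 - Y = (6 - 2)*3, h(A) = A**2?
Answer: 365/3 ≈ 121.67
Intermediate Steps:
Y = -6 (Y = 6 - (6 - 2)*3 = 6 - 4*3 = 6 - 1*12 = 6 - 12 = -6)
l = 24 (l = 4 + 20 = 24)
((1 + Y)**2/15)*(l + h(7)) = ((1 - 6)**2/15)*(24 + 7**2) = ((-5)**2*(1/15))*(24 + 49) = (25*(1/15))*73 = (5/3)*73 = 365/3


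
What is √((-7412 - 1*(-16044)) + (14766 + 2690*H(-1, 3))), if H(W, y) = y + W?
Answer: √28778 ≈ 169.64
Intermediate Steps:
H(W, y) = W + y
√((-7412 - 1*(-16044)) + (14766 + 2690*H(-1, 3))) = √((-7412 - 1*(-16044)) + (14766 + 2690*(-1 + 3))) = √((-7412 + 16044) + (14766 + 2690*2)) = √(8632 + (14766 + 5380)) = √(8632 + 20146) = √28778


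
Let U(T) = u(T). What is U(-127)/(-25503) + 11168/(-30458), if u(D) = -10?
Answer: -142256462/388385187 ≈ -0.36628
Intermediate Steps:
U(T) = -10
U(-127)/(-25503) + 11168/(-30458) = -10/(-25503) + 11168/(-30458) = -10*(-1/25503) + 11168*(-1/30458) = 10/25503 - 5584/15229 = -142256462/388385187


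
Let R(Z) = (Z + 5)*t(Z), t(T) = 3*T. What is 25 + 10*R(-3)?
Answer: -155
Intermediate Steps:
R(Z) = 3*Z*(5 + Z) (R(Z) = (Z + 5)*(3*Z) = (5 + Z)*(3*Z) = 3*Z*(5 + Z))
25 + 10*R(-3) = 25 + 10*(3*(-3)*(5 - 3)) = 25 + 10*(3*(-3)*2) = 25 + 10*(-18) = 25 - 180 = -155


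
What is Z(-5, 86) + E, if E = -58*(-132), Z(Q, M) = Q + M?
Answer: 7737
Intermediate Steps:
Z(Q, M) = M + Q
E = 7656
Z(-5, 86) + E = (86 - 5) + 7656 = 81 + 7656 = 7737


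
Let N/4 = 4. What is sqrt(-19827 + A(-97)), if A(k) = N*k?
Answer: I*sqrt(21379) ≈ 146.22*I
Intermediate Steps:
N = 16 (N = 4*4 = 16)
A(k) = 16*k
sqrt(-19827 + A(-97)) = sqrt(-19827 + 16*(-97)) = sqrt(-19827 - 1552) = sqrt(-21379) = I*sqrt(21379)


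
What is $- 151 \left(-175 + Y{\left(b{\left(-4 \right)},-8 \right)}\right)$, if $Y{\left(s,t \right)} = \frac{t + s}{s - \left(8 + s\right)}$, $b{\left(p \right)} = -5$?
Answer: $\frac{209437}{8} \approx 26180.0$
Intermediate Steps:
$Y{\left(s,t \right)} = - \frac{s}{8} - \frac{t}{8}$ ($Y{\left(s,t \right)} = \frac{s + t}{-8} = \left(s + t\right) \left(- \frac{1}{8}\right) = - \frac{s}{8} - \frac{t}{8}$)
$- 151 \left(-175 + Y{\left(b{\left(-4 \right)},-8 \right)}\right) = - 151 \left(-175 - - \frac{13}{8}\right) = - 151 \left(-175 + \left(\frac{5}{8} + 1\right)\right) = - 151 \left(-175 + \frac{13}{8}\right) = \left(-151\right) \left(- \frac{1387}{8}\right) = \frac{209437}{8}$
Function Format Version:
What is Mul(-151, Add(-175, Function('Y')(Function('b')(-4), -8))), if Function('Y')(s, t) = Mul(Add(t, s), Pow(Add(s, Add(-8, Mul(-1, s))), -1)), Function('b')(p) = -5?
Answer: Rational(209437, 8) ≈ 26180.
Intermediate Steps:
Function('Y')(s, t) = Add(Mul(Rational(-1, 8), s), Mul(Rational(-1, 8), t)) (Function('Y')(s, t) = Mul(Add(s, t), Pow(-8, -1)) = Mul(Add(s, t), Rational(-1, 8)) = Add(Mul(Rational(-1, 8), s), Mul(Rational(-1, 8), t)))
Mul(-151, Add(-175, Function('Y')(Function('b')(-4), -8))) = Mul(-151, Add(-175, Add(Mul(Rational(-1, 8), -5), Mul(Rational(-1, 8), -8)))) = Mul(-151, Add(-175, Add(Rational(5, 8), 1))) = Mul(-151, Add(-175, Rational(13, 8))) = Mul(-151, Rational(-1387, 8)) = Rational(209437, 8)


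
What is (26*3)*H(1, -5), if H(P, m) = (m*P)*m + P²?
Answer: 2028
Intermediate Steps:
H(P, m) = P² + P*m² (H(P, m) = (P*m)*m + P² = P*m² + P² = P² + P*m²)
(26*3)*H(1, -5) = (26*3)*(1*(1 + (-5)²)) = 78*(1*(1 + 25)) = 78*(1*26) = 78*26 = 2028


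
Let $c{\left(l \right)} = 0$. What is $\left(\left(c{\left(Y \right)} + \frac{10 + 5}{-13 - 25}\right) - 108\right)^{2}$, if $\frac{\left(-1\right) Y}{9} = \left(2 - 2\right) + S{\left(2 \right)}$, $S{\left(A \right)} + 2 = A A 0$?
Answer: $\frac{16966161}{1444} \approx 11749.0$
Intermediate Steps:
$S{\left(A \right)} = -2$ ($S{\left(A \right)} = -2 + A A 0 = -2 + A^{2} \cdot 0 = -2 + 0 = -2$)
$Y = 18$ ($Y = - 9 \left(\left(2 - 2\right) - 2\right) = - 9 \left(0 - 2\right) = \left(-9\right) \left(-2\right) = 18$)
$\left(\left(c{\left(Y \right)} + \frac{10 + 5}{-13 - 25}\right) - 108\right)^{2} = \left(\left(0 + \frac{10 + 5}{-13 - 25}\right) - 108\right)^{2} = \left(\left(0 + \frac{15}{-38}\right) - 108\right)^{2} = \left(\left(0 + 15 \left(- \frac{1}{38}\right)\right) - 108\right)^{2} = \left(\left(0 - \frac{15}{38}\right) - 108\right)^{2} = \left(- \frac{15}{38} - 108\right)^{2} = \left(- \frac{4119}{38}\right)^{2} = \frac{16966161}{1444}$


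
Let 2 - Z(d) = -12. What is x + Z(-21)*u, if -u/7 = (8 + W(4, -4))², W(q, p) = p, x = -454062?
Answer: -455630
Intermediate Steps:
Z(d) = 14 (Z(d) = 2 - 1*(-12) = 2 + 12 = 14)
u = -112 (u = -7*(8 - 4)² = -7*4² = -7*16 = -112)
x + Z(-21)*u = -454062 + 14*(-112) = -454062 - 1568 = -455630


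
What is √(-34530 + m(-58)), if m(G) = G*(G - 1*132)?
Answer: I*√23510 ≈ 153.33*I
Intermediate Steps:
m(G) = G*(-132 + G) (m(G) = G*(G - 132) = G*(-132 + G))
√(-34530 + m(-58)) = √(-34530 - 58*(-132 - 58)) = √(-34530 - 58*(-190)) = √(-34530 + 11020) = √(-23510) = I*√23510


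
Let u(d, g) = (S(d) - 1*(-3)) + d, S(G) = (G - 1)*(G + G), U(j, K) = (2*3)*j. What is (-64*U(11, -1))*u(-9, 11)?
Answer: -734976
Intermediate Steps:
U(j, K) = 6*j
S(G) = 2*G*(-1 + G) (S(G) = (-1 + G)*(2*G) = 2*G*(-1 + G))
u(d, g) = 3 + d + 2*d*(-1 + d) (u(d, g) = (2*d*(-1 + d) - 1*(-3)) + d = (2*d*(-1 + d) + 3) + d = (3 + 2*d*(-1 + d)) + d = 3 + d + 2*d*(-1 + d))
(-64*U(11, -1))*u(-9, 11) = (-384*11)*(3 - 1*(-9) + 2*(-9)²) = (-64*66)*(3 + 9 + 2*81) = -4224*(3 + 9 + 162) = -4224*174 = -734976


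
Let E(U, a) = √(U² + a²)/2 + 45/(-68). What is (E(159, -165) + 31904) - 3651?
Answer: 1921159/68 + 3*√5834/2 ≈ 28367.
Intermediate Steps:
E(U, a) = -45/68 + √(U² + a²)/2 (E(U, a) = √(U² + a²)*(½) + 45*(-1/68) = √(U² + a²)/2 - 45/68 = -45/68 + √(U² + a²)/2)
(E(159, -165) + 31904) - 3651 = ((-45/68 + √(159² + (-165)²)/2) + 31904) - 3651 = ((-45/68 + √(25281 + 27225)/2) + 31904) - 3651 = ((-45/68 + √52506/2) + 31904) - 3651 = ((-45/68 + (3*√5834)/2) + 31904) - 3651 = ((-45/68 + 3*√5834/2) + 31904) - 3651 = (2169427/68 + 3*√5834/2) - 3651 = 1921159/68 + 3*√5834/2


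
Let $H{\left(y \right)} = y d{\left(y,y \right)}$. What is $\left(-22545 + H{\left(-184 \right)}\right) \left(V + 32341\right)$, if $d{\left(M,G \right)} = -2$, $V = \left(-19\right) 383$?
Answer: $-555844328$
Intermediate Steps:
$V = -7277$
$H{\left(y \right)} = - 2 y$ ($H{\left(y \right)} = y \left(-2\right) = - 2 y$)
$\left(-22545 + H{\left(-184 \right)}\right) \left(V + 32341\right) = \left(-22545 - -368\right) \left(-7277 + 32341\right) = \left(-22545 + 368\right) 25064 = \left(-22177\right) 25064 = -555844328$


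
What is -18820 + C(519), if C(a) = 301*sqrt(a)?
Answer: -18820 + 301*sqrt(519) ≈ -11963.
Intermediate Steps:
-18820 + C(519) = -18820 + 301*sqrt(519)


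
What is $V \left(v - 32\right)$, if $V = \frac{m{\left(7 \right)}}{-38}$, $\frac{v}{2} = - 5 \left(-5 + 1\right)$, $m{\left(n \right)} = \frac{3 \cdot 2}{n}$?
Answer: $- \frac{24}{133} \approx -0.18045$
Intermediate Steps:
$m{\left(n \right)} = \frac{6}{n}$
$v = 40$ ($v = 2 \left(- 5 \left(-5 + 1\right)\right) = 2 \left(\left(-5\right) \left(-4\right)\right) = 2 \cdot 20 = 40$)
$V = - \frac{3}{133}$ ($V = \frac{6 \cdot \frac{1}{7}}{-38} = 6 \cdot \frac{1}{7} \left(- \frac{1}{38}\right) = \frac{6}{7} \left(- \frac{1}{38}\right) = - \frac{3}{133} \approx -0.022556$)
$V \left(v - 32\right) = - \frac{3 \left(40 - 32\right)}{133} = \left(- \frac{3}{133}\right) 8 = - \frac{24}{133}$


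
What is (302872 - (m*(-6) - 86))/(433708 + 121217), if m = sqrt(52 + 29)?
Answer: 101004/184975 ≈ 0.54604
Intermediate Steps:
m = 9 (m = sqrt(81) = 9)
(302872 - (m*(-6) - 86))/(433708 + 121217) = (302872 - (9*(-6) - 86))/(433708 + 121217) = (302872 - (-54 - 86))/554925 = (302872 - 1*(-140))*(1/554925) = (302872 + 140)*(1/554925) = 303012*(1/554925) = 101004/184975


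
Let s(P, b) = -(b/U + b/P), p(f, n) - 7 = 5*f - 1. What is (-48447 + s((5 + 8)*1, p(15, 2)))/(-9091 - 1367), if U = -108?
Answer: 839843/181272 ≈ 4.6331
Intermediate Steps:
p(f, n) = 6 + 5*f (p(f, n) = 7 + (5*f - 1) = 7 + (-1 + 5*f) = 6 + 5*f)
s(P, b) = b/108 - b/P (s(P, b) = -(b/(-108) + b/P) = -(b*(-1/108) + b/P) = -(-b/108 + b/P) = b/108 - b/P)
(-48447 + s((5 + 8)*1, p(15, 2)))/(-9091 - 1367) = (-48447 + ((6 + 5*15)/108 - (6 + 5*15)/((5 + 8)*1)))/(-9091 - 1367) = (-48447 + ((6 + 75)/108 - (6 + 75)/(13*1)))/(-10458) = (-48447 + ((1/108)*81 - 1*81/13))*(-1/10458) = (-48447 + (¾ - 1*81*1/13))*(-1/10458) = (-48447 + (¾ - 81/13))*(-1/10458) = (-48447 - 285/52)*(-1/10458) = -2519529/52*(-1/10458) = 839843/181272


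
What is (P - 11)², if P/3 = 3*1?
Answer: 4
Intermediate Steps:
P = 9 (P = 3*(3*1) = 3*3 = 9)
(P - 11)² = (9 - 11)² = (-2)² = 4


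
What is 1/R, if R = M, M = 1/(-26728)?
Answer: -26728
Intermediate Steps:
M = -1/26728 ≈ -3.7414e-5
R = -1/26728 ≈ -3.7414e-5
1/R = 1/(-1/26728) = -26728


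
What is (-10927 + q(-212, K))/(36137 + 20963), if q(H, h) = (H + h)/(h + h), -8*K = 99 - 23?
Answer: -414783/2169800 ≈ -0.19116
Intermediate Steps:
K = -19/2 (K = -(99 - 23)/8 = -1/8*76 = -19/2 ≈ -9.5000)
q(H, h) = (H + h)/(2*h) (q(H, h) = (H + h)/((2*h)) = (H + h)*(1/(2*h)) = (H + h)/(2*h))
(-10927 + q(-212, K))/(36137 + 20963) = (-10927 + (-212 - 19/2)/(2*(-19/2)))/(36137 + 20963) = (-10927 + (1/2)*(-2/19)*(-443/2))/57100 = (-10927 + 443/38)*(1/57100) = -414783/38*1/57100 = -414783/2169800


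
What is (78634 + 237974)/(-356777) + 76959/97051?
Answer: -3269921865/34625564627 ≈ -0.094437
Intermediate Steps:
(78634 + 237974)/(-356777) + 76959/97051 = 316608*(-1/356777) + 76959*(1/97051) = -316608/356777 + 76959/97051 = -3269921865/34625564627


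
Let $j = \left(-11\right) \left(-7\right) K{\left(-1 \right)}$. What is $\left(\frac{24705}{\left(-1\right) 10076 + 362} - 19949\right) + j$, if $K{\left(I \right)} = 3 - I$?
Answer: $- \frac{63605793}{3238} \approx -19644.0$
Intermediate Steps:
$j = 308$ ($j = \left(-11\right) \left(-7\right) \left(3 - -1\right) = 77 \left(3 + 1\right) = 77 \cdot 4 = 308$)
$\left(\frac{24705}{\left(-1\right) 10076 + 362} - 19949\right) + j = \left(\frac{24705}{\left(-1\right) 10076 + 362} - 19949\right) + 308 = \left(\frac{24705}{-10076 + 362} - 19949\right) + 308 = \left(\frac{24705}{-9714} - 19949\right) + 308 = \left(24705 \left(- \frac{1}{9714}\right) - 19949\right) + 308 = \left(- \frac{8235}{3238} - 19949\right) + 308 = - \frac{64603097}{3238} + 308 = - \frac{63605793}{3238}$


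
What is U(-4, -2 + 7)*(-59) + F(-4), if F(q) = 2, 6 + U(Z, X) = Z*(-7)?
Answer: -1296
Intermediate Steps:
U(Z, X) = -6 - 7*Z (U(Z, X) = -6 + Z*(-7) = -6 - 7*Z)
U(-4, -2 + 7)*(-59) + F(-4) = (-6 - 7*(-4))*(-59) + 2 = (-6 + 28)*(-59) + 2 = 22*(-59) + 2 = -1298 + 2 = -1296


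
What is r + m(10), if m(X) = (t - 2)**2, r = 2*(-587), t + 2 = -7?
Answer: -1053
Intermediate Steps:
t = -9 (t = -2 - 7 = -9)
r = -1174
m(X) = 121 (m(X) = (-9 - 2)**2 = (-11)**2 = 121)
r + m(10) = -1174 + 121 = -1053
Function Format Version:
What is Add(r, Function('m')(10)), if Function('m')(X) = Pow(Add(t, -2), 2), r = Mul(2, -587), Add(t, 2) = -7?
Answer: -1053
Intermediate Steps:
t = -9 (t = Add(-2, -7) = -9)
r = -1174
Function('m')(X) = 121 (Function('m')(X) = Pow(Add(-9, -2), 2) = Pow(-11, 2) = 121)
Add(r, Function('m')(10)) = Add(-1174, 121) = -1053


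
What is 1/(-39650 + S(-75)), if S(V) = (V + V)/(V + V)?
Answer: -1/39649 ≈ -2.5221e-5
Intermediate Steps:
S(V) = 1 (S(V) = (2*V)/((2*V)) = (2*V)*(1/(2*V)) = 1)
1/(-39650 + S(-75)) = 1/(-39650 + 1) = 1/(-39649) = -1/39649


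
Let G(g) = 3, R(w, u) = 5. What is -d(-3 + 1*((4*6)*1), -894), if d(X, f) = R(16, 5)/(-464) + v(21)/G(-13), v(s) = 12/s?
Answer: -1751/9744 ≈ -0.17970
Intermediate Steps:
d(X, f) = 1751/9744 (d(X, f) = 5/(-464) + (12/21)/3 = 5*(-1/464) + (12*(1/21))*(1/3) = -5/464 + (4/7)*(1/3) = -5/464 + 4/21 = 1751/9744)
-d(-3 + 1*((4*6)*1), -894) = -1*1751/9744 = -1751/9744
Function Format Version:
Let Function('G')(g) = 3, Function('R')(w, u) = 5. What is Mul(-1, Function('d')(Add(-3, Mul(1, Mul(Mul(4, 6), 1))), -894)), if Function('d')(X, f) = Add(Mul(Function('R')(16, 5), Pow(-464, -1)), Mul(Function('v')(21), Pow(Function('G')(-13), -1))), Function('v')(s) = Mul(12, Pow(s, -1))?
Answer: Rational(-1751, 9744) ≈ -0.17970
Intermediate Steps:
Function('d')(X, f) = Rational(1751, 9744) (Function('d')(X, f) = Add(Mul(5, Pow(-464, -1)), Mul(Mul(12, Pow(21, -1)), Pow(3, -1))) = Add(Mul(5, Rational(-1, 464)), Mul(Mul(12, Rational(1, 21)), Rational(1, 3))) = Add(Rational(-5, 464), Mul(Rational(4, 7), Rational(1, 3))) = Add(Rational(-5, 464), Rational(4, 21)) = Rational(1751, 9744))
Mul(-1, Function('d')(Add(-3, Mul(1, Mul(Mul(4, 6), 1))), -894)) = Mul(-1, Rational(1751, 9744)) = Rational(-1751, 9744)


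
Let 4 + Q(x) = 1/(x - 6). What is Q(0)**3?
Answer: -15625/216 ≈ -72.338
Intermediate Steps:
Q(x) = -4 + 1/(-6 + x) (Q(x) = -4 + 1/(x - 6) = -4 + 1/(-6 + x))
Q(0)**3 = ((25 - 4*0)/(-6 + 0))**3 = ((25 + 0)/(-6))**3 = (-1/6*25)**3 = (-25/6)**3 = -15625/216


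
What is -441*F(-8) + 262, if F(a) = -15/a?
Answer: -4519/8 ≈ -564.88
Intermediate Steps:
-441*F(-8) + 262 = -(-6615)/(-8) + 262 = -(-6615)*(-1)/8 + 262 = -441*15/8 + 262 = -6615/8 + 262 = -4519/8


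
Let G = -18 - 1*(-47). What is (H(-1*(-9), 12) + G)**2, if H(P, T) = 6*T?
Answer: 10201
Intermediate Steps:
G = 29 (G = -18 + 47 = 29)
(H(-1*(-9), 12) + G)**2 = (6*12 + 29)**2 = (72 + 29)**2 = 101**2 = 10201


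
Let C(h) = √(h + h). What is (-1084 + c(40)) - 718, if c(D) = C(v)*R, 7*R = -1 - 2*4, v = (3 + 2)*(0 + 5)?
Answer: -1802 - 45*√2/7 ≈ -1811.1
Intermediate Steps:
v = 25 (v = 5*5 = 25)
R = -9/7 (R = (-1 - 2*4)/7 = (-1 - 8)/7 = (⅐)*(-9) = -9/7 ≈ -1.2857)
C(h) = √2*√h (C(h) = √(2*h) = √2*√h)
c(D) = -45*√2/7 (c(D) = (√2*√25)*(-9/7) = (√2*5)*(-9/7) = (5*√2)*(-9/7) = -45*√2/7)
(-1084 + c(40)) - 718 = (-1084 - 45*√2/7) - 718 = -1802 - 45*√2/7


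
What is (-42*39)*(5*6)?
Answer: -49140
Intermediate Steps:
(-42*39)*(5*6) = -1638*30 = -49140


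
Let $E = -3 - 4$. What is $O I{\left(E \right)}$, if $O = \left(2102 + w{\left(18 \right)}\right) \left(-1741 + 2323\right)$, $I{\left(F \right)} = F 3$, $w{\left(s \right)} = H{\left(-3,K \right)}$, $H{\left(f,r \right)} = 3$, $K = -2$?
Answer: $-25727310$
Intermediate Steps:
$w{\left(s \right)} = 3$
$E = -7$ ($E = -3 - 4 = -7$)
$I{\left(F \right)} = 3 F$
$O = 1225110$ ($O = \left(2102 + 3\right) \left(-1741 + 2323\right) = 2105 \cdot 582 = 1225110$)
$O I{\left(E \right)} = 1225110 \cdot 3 \left(-7\right) = 1225110 \left(-21\right) = -25727310$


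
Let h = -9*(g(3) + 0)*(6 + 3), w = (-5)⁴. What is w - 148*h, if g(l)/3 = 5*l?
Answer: 540085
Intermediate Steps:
g(l) = 15*l (g(l) = 3*(5*l) = 15*l)
w = 625
h = -3645 (h = -9*(15*3 + 0)*(6 + 3) = -9*(45 + 0)*9 = -405*9 = -9*405 = -3645)
w - 148*h = 625 - 148*(-3645) = 625 + 539460 = 540085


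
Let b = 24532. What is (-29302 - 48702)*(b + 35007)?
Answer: -4644280156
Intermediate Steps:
(-29302 - 48702)*(b + 35007) = (-29302 - 48702)*(24532 + 35007) = -78004*59539 = -4644280156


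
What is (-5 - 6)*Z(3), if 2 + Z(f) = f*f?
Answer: -77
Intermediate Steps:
Z(f) = -2 + f² (Z(f) = -2 + f*f = -2 + f²)
(-5 - 6)*Z(3) = (-5 - 6)*(-2 + 3²) = -11*(-2 + 9) = -11*7 = -77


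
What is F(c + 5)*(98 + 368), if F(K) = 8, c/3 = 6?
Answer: 3728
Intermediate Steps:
c = 18 (c = 3*6 = 18)
F(c + 5)*(98 + 368) = 8*(98 + 368) = 8*466 = 3728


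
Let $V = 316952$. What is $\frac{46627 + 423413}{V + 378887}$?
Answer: $\frac{470040}{695839} \approx 0.6755$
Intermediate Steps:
$\frac{46627 + 423413}{V + 378887} = \frac{46627 + 423413}{316952 + 378887} = \frac{470040}{695839}$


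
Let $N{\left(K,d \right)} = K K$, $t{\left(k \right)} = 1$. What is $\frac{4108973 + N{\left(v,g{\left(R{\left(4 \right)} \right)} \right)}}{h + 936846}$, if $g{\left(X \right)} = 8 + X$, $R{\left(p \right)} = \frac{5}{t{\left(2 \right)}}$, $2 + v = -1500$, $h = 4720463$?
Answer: $\frac{6364977}{5657309} \approx 1.1251$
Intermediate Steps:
$v = -1502$ ($v = -2 - 1500 = -1502$)
$R{\left(p \right)} = 5$ ($R{\left(p \right)} = \frac{5}{1} = 5 \cdot 1 = 5$)
$N{\left(K,d \right)} = K^{2}$
$\frac{4108973 + N{\left(v,g{\left(R{\left(4 \right)} \right)} \right)}}{h + 936846} = \frac{4108973 + \left(-1502\right)^{2}}{4720463 + 936846} = \frac{4108973 + 2256004}{5657309} = 6364977 \cdot \frac{1}{5657309} = \frac{6364977}{5657309}$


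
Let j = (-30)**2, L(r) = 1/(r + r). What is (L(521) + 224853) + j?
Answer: 235234627/1042 ≈ 2.2575e+5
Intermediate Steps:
L(r) = 1/(2*r)
j = 900
(L(521) + 224853) + j = ((1/2)/521 + 224853) + 900 = ((1/2)*(1/521) + 224853) + 900 = (1/1042 + 224853) + 900 = 234296827/1042 + 900 = 235234627/1042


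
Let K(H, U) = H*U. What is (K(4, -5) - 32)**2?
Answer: 2704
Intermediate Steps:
(K(4, -5) - 32)**2 = (4*(-5) - 32)**2 = (-20 - 32)**2 = (-52)**2 = 2704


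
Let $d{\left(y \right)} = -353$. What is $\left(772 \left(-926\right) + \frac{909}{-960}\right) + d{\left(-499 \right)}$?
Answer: $- \frac{228872303}{320} \approx -7.1523 \cdot 10^{5}$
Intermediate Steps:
$\left(772 \left(-926\right) + \frac{909}{-960}\right) + d{\left(-499 \right)} = \left(772 \left(-926\right) + \frac{909}{-960}\right) - 353 = \left(-714872 + 909 \left(- \frac{1}{960}\right)\right) - 353 = \left(-714872 - \frac{303}{320}\right) - 353 = - \frac{228759343}{320} - 353 = - \frac{228872303}{320}$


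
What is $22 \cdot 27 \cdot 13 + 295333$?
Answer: $303055$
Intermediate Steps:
$22 \cdot 27 \cdot 13 + 295333 = 594 \cdot 13 + 295333 = 7722 + 295333 = 303055$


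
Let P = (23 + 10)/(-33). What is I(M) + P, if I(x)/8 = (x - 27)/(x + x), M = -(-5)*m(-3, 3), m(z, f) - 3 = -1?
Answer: -39/5 ≈ -7.8000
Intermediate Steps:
P = -1 (P = -1/33*33 = -1)
m(z, f) = 2 (m(z, f) = 3 - 1 = 2)
M = 10 (M = -(-5)*2 = -1*(-10) = 10)
I(x) = 4*(-27 + x)/x (I(x) = 8*((x - 27)/(x + x)) = 8*((-27 + x)/((2*x))) = 8*((-27 + x)*(1/(2*x))) = 8*((-27 + x)/(2*x)) = 4*(-27 + x)/x)
I(M) + P = (4 - 108/10) - 1 = (4 - 108*⅒) - 1 = (4 - 54/5) - 1 = -34/5 - 1 = -39/5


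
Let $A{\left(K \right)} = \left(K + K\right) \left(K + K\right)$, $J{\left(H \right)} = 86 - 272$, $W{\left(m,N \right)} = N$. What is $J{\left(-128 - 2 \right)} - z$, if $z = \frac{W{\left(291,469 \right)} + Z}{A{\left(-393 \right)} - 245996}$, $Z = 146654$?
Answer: $- \frac{69301923}{371800} \approx -186.4$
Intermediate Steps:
$J{\left(H \right)} = -186$
$A{\left(K \right)} = 4 K^{2}$ ($A{\left(K \right)} = 2 K 2 K = 4 K^{2}$)
$z = \frac{147123}{371800}$ ($z = \frac{469 + 146654}{4 \left(-393\right)^{2} - 245996} = \frac{147123}{4 \cdot 154449 - 245996} = \frac{147123}{617796 - 245996} = \frac{147123}{371800} \approx 0.3957$)
$J{\left(-128 - 2 \right)} - z = -186 - \frac{147123}{371800} = - \frac{69301923}{371800}$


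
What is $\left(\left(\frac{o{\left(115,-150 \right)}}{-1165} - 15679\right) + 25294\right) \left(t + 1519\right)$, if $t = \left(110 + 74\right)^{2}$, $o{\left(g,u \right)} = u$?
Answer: $\frac{79251496875}{233} \approx 3.4013 \cdot 10^{8}$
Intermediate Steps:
$t = 33856$ ($t = 184^{2} = 33856$)
$\left(\left(\frac{o{\left(115,-150 \right)}}{-1165} - 15679\right) + 25294\right) \left(t + 1519\right) = \left(\left(- \frac{150}{-1165} - 15679\right) + 25294\right) \left(33856 + 1519\right) = \left(\left(\left(-150\right) \left(- \frac{1}{1165}\right) - 15679\right) + 25294\right) 35375 = \left(\left(\frac{30}{233} - 15679\right) + 25294\right) 35375 = \left(- \frac{3653177}{233} + 25294\right) 35375 = \frac{2240325}{233} \cdot 35375 = \frac{79251496875}{233}$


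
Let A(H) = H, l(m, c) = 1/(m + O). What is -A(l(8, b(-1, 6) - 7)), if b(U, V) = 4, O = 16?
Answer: -1/24 ≈ -0.041667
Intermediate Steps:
l(m, c) = 1/(16 + m) (l(m, c) = 1/(m + 16) = 1/(16 + m))
-A(l(8, b(-1, 6) - 7)) = -1/(16 + 8) = -1/24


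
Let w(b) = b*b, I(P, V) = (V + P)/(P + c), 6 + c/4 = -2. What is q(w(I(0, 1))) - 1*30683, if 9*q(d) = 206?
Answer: -275941/9 ≈ -30660.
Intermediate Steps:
c = -32 (c = -24 + 4*(-2) = -24 - 8 = -32)
I(P, V) = (P + V)/(-32 + P) (I(P, V) = (V + P)/(P - 32) = (P + V)/(-32 + P))
w(b) = b²
q(d) = 206/9 (q(d) = (⅑)*206 = 206/9)
q(w(I(0, 1))) - 1*30683 = 206/9 - 1*30683 = 206/9 - 30683 = -275941/9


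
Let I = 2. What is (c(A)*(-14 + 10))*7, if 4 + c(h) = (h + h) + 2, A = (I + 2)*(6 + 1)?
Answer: -1512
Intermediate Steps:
A = 28 (A = (2 + 2)*(6 + 1) = 4*7 = 28)
c(h) = -2 + 2*h (c(h) = -4 + ((h + h) + 2) = -4 + (2*h + 2) = -4 + (2 + 2*h) = -2 + 2*h)
(c(A)*(-14 + 10))*7 = ((-2 + 2*28)*(-14 + 10))*7 = ((-2 + 56)*(-4))*7 = (54*(-4))*7 = -216*7 = -1512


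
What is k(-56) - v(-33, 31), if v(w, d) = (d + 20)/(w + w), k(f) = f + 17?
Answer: -841/22 ≈ -38.227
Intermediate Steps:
k(f) = 17 + f
v(w, d) = (20 + d)/(2*w) (v(w, d) = (20 + d)/((2*w)) = (20 + d)*(1/(2*w)) = (20 + d)/(2*w))
k(-56) - v(-33, 31) = (17 - 56) - (20 + 31)/(2*(-33)) = -39 - (-1)*51/(2*33) = -39 - 1*(-17/22) = -39 + 17/22 = -841/22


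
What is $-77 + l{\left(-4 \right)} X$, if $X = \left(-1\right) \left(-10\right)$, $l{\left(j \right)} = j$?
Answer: $-117$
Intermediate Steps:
$X = 10$
$-77 + l{\left(-4 \right)} X = -77 - 40 = -117$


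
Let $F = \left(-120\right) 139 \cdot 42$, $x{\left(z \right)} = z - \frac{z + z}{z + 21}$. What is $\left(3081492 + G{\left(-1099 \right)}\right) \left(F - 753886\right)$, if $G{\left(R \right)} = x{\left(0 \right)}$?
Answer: $-4481863713432$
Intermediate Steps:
$x{\left(z \right)} = z - \frac{2 z}{21 + z}$
$G{\left(R \right)} = 0$ ($G{\left(R \right)} = \frac{0 \left(19 + 0\right)}{21 + 0} = 0 \cdot \frac{1}{21} \cdot 19 = 0$)
$F = -700560$ ($F = \left(-16680\right) 42 = -700560$)
$\left(3081492 + G{\left(-1099 \right)}\right) \left(F - 753886\right) = \left(3081492 + 0\right) \left(-700560 - 753886\right) = 3081492 \left(-1454446\right) = -4481863713432$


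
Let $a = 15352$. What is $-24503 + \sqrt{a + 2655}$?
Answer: $-24503 + \sqrt{18007} \approx -24369.0$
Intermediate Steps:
$-24503 + \sqrt{a + 2655} = -24503 + \sqrt{15352 + 2655} = -24503 + \sqrt{18007}$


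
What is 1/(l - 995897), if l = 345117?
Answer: -1/650780 ≈ -1.5366e-6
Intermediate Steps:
1/(l - 995897) = 1/(345117 - 995897) = 1/(-650780) = -1/650780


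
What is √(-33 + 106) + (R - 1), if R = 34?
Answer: 33 + √73 ≈ 41.544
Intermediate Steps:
√(-33 + 106) + (R - 1) = √(-33 + 106) + (34 - 1) = √73 + 33 = 33 + √73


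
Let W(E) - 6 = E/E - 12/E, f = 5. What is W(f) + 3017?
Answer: 15108/5 ≈ 3021.6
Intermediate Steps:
W(E) = 7 - 12/E (W(E) = 6 + (E/E - 12/E) = 6 + (1 - 12/E) = 7 - 12/E)
W(f) + 3017 = (7 - 12/5) + 3017 = 23/5 + 3017 = 15108/5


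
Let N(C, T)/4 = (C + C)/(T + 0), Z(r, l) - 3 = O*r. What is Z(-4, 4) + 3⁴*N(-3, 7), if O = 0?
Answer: -1923/7 ≈ -274.71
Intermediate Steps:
Z(r, l) = 3 (Z(r, l) = 3 + 0*r = 3 + 0 = 3)
N(C, T) = 8*C/T (N(C, T) = 4*((C + C)/(T + 0)) = 4*((2*C)/T) = 4*(2*C/T) = 8*C/T)
Z(-4, 4) + 3⁴*N(-3, 7) = 3 + 3⁴*(8*(-3)/7) = 3 + 81*(8*(-3)*(⅐)) = 3 + 81*(-24/7) = 3 - 1944/7 = -1923/7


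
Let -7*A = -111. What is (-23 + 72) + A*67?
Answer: 7780/7 ≈ 1111.4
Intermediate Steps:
A = 111/7 (A = -⅐*(-111) = 111/7 ≈ 15.857)
(-23 + 72) + A*67 = (-23 + 72) + (111/7)*67 = 49 + 7437/7 = 7780/7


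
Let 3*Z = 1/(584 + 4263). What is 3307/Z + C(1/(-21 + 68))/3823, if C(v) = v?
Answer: 8640335879248/179681 ≈ 4.8087e+7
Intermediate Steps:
Z = 1/14541 (Z = 1/(3*(584 + 4263)) = (1/3)/4847 = (1/3)*(1/4847) = 1/14541 ≈ 6.8771e-5)
3307/Z + C(1/(-21 + 68))/3823 = 3307/(1/14541) + 1/((-21 + 68)*3823) = 3307*14541 + (1/3823)/47 = 48087087 + (1/47)*(1/3823) = 48087087 + 1/179681 = 8640335879248/179681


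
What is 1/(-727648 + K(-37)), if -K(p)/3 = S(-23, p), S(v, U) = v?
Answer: -1/727579 ≈ -1.3744e-6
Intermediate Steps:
K(p) = 69 (K(p) = -3*(-23) = 69)
1/(-727648 + K(-37)) = 1/(-727648 + 69) = 1/(-727579) = -1/727579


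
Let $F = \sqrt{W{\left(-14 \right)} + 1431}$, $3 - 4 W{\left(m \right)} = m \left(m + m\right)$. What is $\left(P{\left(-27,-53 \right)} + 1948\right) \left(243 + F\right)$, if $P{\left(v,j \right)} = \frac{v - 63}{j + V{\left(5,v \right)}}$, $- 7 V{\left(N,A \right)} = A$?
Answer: $\frac{81495153}{172} + \frac{335371 \sqrt{5335}}{344} \approx 5.4502 \cdot 10^{5}$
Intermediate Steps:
$V{\left(N,A \right)} = - \frac{A}{7}$
$W{\left(m \right)} = \frac{3}{4} - \frac{m^{2}}{2}$ ($W{\left(m \right)} = \frac{3}{4} - \frac{m \left(m + m\right)}{4} = \frac{3}{4} - \frac{m 2 m}{4} = \frac{3}{4} - \frac{2 m^{2}}{4} = \frac{3}{4} - \frac{m^{2}}{2}$)
$F = \frac{\sqrt{5335}}{2}$ ($F = \sqrt{\left(\frac{3}{4} - \frac{\left(-14\right)^{2}}{2}\right) + 1431} = \sqrt{\left(\frac{3}{4} - 98\right) + 1431} = \sqrt{- \frac{389}{4} + 1431} = \sqrt{\frac{5335}{4}} = \frac{\sqrt{5335}}{2} \approx 36.521$)
$P{\left(v,j \right)} = \frac{-63 + v}{j - \frac{v}{7}}$ ($P{\left(v,j \right)} = \frac{v - 63}{j - \frac{v}{7}} = \frac{-63 + v}{j - \frac{v}{7}}$)
$\left(P{\left(-27,-53 \right)} + 1948\right) \left(243 + F\right) = \left(\frac{7 \left(-63 - 27\right)}{\left(-1\right) \left(-27\right) + 7 \left(-53\right)} + 1948\right) \left(243 + \frac{\sqrt{5335}}{2}\right) = \left(7 \frac{1}{27 - 371} \left(-90\right) + 1948\right) \left(243 + \frac{\sqrt{5335}}{2}\right) = \left(7 \frac{1}{-344} \left(-90\right) + 1948\right) \left(243 + \frac{\sqrt{5335}}{2}\right) = \left(7 \left(- \frac{1}{344}\right) \left(-90\right) + 1948\right) \left(243 + \frac{\sqrt{5335}}{2}\right) = \left(\frac{315}{172} + 1948\right) \left(243 + \frac{\sqrt{5335}}{2}\right) = \frac{335371 \left(243 + \frac{\sqrt{5335}}{2}\right)}{172} = \frac{81495153}{172} + \frac{335371 \sqrt{5335}}{344}$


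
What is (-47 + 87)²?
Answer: 1600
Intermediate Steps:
(-47 + 87)² = 40² = 1600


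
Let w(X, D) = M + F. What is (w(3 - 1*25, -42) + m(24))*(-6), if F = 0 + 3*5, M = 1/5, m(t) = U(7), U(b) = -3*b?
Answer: 174/5 ≈ 34.800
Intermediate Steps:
m(t) = -21 (m(t) = -3*7 = -21)
M = ⅕ ≈ 0.20000
F = 15 (F = 0 + 15 = 15)
w(X, D) = 76/5 (w(X, D) = ⅕ + 15 = 76/5)
(w(3 - 1*25, -42) + m(24))*(-6) = (76/5 - 21)*(-6) = -29/5*(-6) = 174/5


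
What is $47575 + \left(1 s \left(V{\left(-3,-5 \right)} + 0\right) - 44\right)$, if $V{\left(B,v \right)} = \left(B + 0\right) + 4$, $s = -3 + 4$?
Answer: $47532$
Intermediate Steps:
$s = 1$
$V{\left(B,v \right)} = 4 + B$ ($V{\left(B,v \right)} = B + 4 = 4 + B$)
$47575 + \left(1 s \left(V{\left(-3,-5 \right)} + 0\right) - 44\right) = 47575 - \left(44 - 1 \left(\left(4 - 3\right) + 0\right)\right) = 47575 - \left(44 - 1 \left(1 + 0\right)\right) = 47575 - \left(44 - 1 \cdot 1\right) = 47575 + \left(1 \cdot 1 - 44\right) = 47575 + \left(1 - 44\right) = 47575 - 43 = 47532$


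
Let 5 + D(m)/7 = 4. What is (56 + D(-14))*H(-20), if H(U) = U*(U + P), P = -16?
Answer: 35280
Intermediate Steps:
H(U) = U*(-16 + U) (H(U) = U*(U - 16) = U*(-16 + U))
D(m) = -7 (D(m) = -35 + 7*4 = -35 + 28 = -7)
(56 + D(-14))*H(-20) = (56 - 7)*(-20*(-16 - 20)) = 49*(-20*(-36)) = 49*720 = 35280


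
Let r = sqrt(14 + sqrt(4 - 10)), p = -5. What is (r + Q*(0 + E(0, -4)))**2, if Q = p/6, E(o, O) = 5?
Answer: (25 - 6*sqrt(14 + I*sqrt(6)))**2/36 ≈ 0.062443 - 0.26793*I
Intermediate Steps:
Q = -5/6 ≈ -0.83333
r = sqrt(14 + I*sqrt(6)) (r = sqrt(14 + sqrt(-6)) = sqrt(14 + I*sqrt(6)) ≈ 3.7558 + 0.32609*I)
(r + Q*(0 + E(0, -4)))**2 = (sqrt(14 + I*sqrt(6)) - 5*(0 + 5)/6)**2 = (sqrt(14 + I*sqrt(6)) - 5/6*5)**2 = (sqrt(14 + I*sqrt(6)) - 25/6)**2 = (-25/6 + sqrt(14 + I*sqrt(6)))**2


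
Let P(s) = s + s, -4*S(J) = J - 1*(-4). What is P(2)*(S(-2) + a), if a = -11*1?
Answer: -46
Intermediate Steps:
S(J) = -1 - J/4 (S(J) = -(J - 1*(-4))/4 = -(J + 4)/4 = -(4 + J)/4 = -1 - J/4)
P(s) = 2*s
a = -11
P(2)*(S(-2) + a) = (2*2)*((-1 - ¼*(-2)) - 11) = 4*((-1 + ½) - 11) = 4*(-½ - 11) = 4*(-23/2) = -46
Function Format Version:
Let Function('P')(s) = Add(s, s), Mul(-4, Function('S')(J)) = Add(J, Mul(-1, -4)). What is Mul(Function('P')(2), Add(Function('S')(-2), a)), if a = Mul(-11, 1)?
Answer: -46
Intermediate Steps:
Function('S')(J) = Add(-1, Mul(Rational(-1, 4), J)) (Function('S')(J) = Mul(Rational(-1, 4), Add(J, Mul(-1, -4))) = Mul(Rational(-1, 4), Add(J, 4)) = Mul(Rational(-1, 4), Add(4, J)) = Add(-1, Mul(Rational(-1, 4), J)))
Function('P')(s) = Mul(2, s)
a = -11
Mul(Function('P')(2), Add(Function('S')(-2), a)) = Mul(Mul(2, 2), Add(Add(-1, Mul(Rational(-1, 4), -2)), -11)) = Mul(4, Add(Add(-1, Rational(1, 2)), -11)) = Mul(4, Add(Rational(-1, 2), -11)) = Mul(4, Rational(-23, 2)) = -46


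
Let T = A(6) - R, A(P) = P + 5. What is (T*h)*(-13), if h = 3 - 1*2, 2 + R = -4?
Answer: -221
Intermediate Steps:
R = -6 (R = -2 - 4 = -6)
A(P) = 5 + P
h = 1 (h = 3 - 2 = 1)
T = 17 (T = (5 + 6) - 1*(-6) = 11 + 6 = 17)
(T*h)*(-13) = (17*1)*(-13) = 17*(-13) = -221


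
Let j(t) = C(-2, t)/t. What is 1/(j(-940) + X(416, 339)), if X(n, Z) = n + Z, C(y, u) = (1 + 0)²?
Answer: 940/709699 ≈ 0.0013245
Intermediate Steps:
C(y, u) = 1 (C(y, u) = 1² = 1)
X(n, Z) = Z + n
j(t) = 1/t
1/(j(-940) + X(416, 339)) = 1/(1/(-940) + (339 + 416)) = 1/(-1/940 + 755) = 1/(709699/940) = 940/709699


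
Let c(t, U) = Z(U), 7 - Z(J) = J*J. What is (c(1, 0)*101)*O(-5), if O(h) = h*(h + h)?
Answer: 35350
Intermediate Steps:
Z(J) = 7 - J**2 (Z(J) = 7 - J*J = 7 - J**2)
c(t, U) = 7 - U**2
O(h) = 2*h**2 (O(h) = h*(2*h) = 2*h**2)
(c(1, 0)*101)*O(-5) = ((7 - 1*0**2)*101)*(2*(-5)**2) = ((7 - 1*0)*101)*(2*25) = ((7 + 0)*101)*50 = (7*101)*50 = 707*50 = 35350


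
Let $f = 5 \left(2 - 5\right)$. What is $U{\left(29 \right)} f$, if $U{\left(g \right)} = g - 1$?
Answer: $-420$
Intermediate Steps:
$U{\left(g \right)} = -1 + g$ ($U{\left(g \right)} = g - 1 = -1 + g$)
$f = -15$ ($f = 5 \left(-3\right) = -15$)
$U{\left(29 \right)} f = \left(-1 + 29\right) \left(-15\right) = 28 \left(-15\right) = -420$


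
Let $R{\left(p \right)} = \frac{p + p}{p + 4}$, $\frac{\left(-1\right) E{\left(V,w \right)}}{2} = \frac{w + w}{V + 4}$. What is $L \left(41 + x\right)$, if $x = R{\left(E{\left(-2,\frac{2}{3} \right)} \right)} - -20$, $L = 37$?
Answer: $2220$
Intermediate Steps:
$E{\left(V,w \right)} = - \frac{4 w}{4 + V}$ ($E{\left(V,w \right)} = - 2 \frac{w + w}{V + 4} = - 2 \frac{2 w}{4 + V} = - \frac{4 w}{4 + V}$)
$R{\left(p \right)} = \frac{2 p}{4 + p}$
$x = 19$ ($x = \frac{2 \left(- \frac{4 \cdot \frac{2}{3}}{4 - 2}\right)}{4 - \frac{4 \cdot \frac{2}{3}}{4 - 2}} - -20 = \frac{2 \left(- \frac{4 \cdot 2 \cdot \frac{1}{3}}{2}\right)}{4 - \frac{4 \cdot 2 \cdot \frac{1}{3}}{2}} + 20 = \frac{2 \left(\left(-4\right) \frac{2}{3} \cdot \frac{1}{2}\right)}{4 - \frac{8}{3} \cdot \frac{1}{2}} + 20 = 2 \left(- \frac{4}{3}\right) \frac{1}{4 - \frac{4}{3}} + 20 = 2 \left(- \frac{4}{3}\right) \frac{1}{\frac{8}{3}} + 20 = 2 \left(- \frac{4}{3}\right) \frac{3}{8} + 20 = -1 + 20 = 19$)
$L \left(41 + x\right) = 37 \left(41 + 19\right) = 37 \cdot 60 = 2220$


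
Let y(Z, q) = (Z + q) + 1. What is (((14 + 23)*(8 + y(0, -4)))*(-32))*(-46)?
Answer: 272320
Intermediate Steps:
y(Z, q) = 1 + Z + q
(((14 + 23)*(8 + y(0, -4)))*(-32))*(-46) = (((14 + 23)*(8 + (1 + 0 - 4)))*(-32))*(-46) = ((37*(8 - 3))*(-32))*(-46) = ((37*5)*(-32))*(-46) = (185*(-32))*(-46) = -5920*(-46) = 272320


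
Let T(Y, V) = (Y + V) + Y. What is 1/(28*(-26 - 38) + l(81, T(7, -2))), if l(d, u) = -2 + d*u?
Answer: -1/822 ≈ -0.0012165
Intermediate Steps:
T(Y, V) = V + 2*Y (T(Y, V) = (V + Y) + Y = V + 2*Y)
1/(28*(-26 - 38) + l(81, T(7, -2))) = 1/(28*(-26 - 38) + (-2 + 81*(-2 + 2*7))) = 1/(28*(-64) + (-2 + 81*(-2 + 14))) = 1/(-1792 + (-2 + 81*12)) = 1/(-1792 + (-2 + 972)) = 1/(-1792 + 970) = 1/(-822) = -1/822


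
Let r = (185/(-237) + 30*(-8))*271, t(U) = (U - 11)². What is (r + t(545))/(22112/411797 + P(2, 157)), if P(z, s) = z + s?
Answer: 21461771260529/15522986895 ≈ 1382.6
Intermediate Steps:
t(U) = (-11 + U)²
P(z, s) = s + z
r = -15464615/237 (r = (185*(-1/237) - 240)*271 = (-185/237 - 240)*271 = -57065/237*271 = -15464615/237 ≈ -65252.)
(r + t(545))/(22112/411797 + P(2, 157)) = (-15464615/237 + (-11 + 545)²)/(22112/411797 + (157 + 2)) = (-15464615/237 + 534²)/(22112*(1/411797) + 159) = (-15464615/237 + 285156)/(22112/411797 + 159) = 52117357/(237*(65497835/411797)) = (52117357/237)*(411797/65497835) = 21461771260529/15522986895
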